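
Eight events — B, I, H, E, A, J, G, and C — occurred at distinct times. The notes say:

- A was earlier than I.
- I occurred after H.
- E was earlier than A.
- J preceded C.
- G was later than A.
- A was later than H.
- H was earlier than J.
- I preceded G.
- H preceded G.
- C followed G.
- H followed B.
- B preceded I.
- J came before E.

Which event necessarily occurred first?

B has a chain of constraints placing it before every other event, so B must be first.

B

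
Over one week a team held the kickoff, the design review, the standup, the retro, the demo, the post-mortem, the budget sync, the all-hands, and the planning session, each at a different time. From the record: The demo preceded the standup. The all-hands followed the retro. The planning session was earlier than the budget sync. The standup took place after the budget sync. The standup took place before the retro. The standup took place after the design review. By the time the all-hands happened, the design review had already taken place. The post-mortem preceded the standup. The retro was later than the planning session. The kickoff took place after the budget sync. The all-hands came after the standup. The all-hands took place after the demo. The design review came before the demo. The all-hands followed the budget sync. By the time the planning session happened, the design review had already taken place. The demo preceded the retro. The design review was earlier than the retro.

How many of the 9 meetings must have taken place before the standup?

Directly stated before the standup: the budget sync, the demo, the design review, and the post-mortem.
The planning session reaches the standup via the planning session → the budget sync → the standup.
That's the budget sync, the demo, the design review, the planning session, and the post-mortem — 5 in all.

5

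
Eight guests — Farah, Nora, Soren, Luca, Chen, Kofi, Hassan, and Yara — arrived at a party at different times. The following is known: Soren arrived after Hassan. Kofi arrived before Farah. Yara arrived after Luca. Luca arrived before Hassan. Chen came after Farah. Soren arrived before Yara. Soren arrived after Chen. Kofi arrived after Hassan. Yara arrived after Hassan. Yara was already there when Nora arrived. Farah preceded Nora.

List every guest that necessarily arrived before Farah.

Directly stated before Farah: Kofi.
Hassan reaches Farah via Hassan → Kofi → Farah.
Luca reaches Farah via Luca → Hassan → Kofi → Farah.
No chain forces Chen (or any of the others) ahead of Farah.

Hassan, Kofi, Luca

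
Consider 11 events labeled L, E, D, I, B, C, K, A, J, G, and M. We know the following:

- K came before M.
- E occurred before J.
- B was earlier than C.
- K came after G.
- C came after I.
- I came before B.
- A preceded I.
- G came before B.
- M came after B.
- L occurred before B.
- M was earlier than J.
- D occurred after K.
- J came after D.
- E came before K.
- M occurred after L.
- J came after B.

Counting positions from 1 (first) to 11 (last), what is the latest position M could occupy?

10

M must come before J — 1 event forced after it.
Everything else can be placed before M in some valid order, so M can sit as late as position 11 − 1 = 10.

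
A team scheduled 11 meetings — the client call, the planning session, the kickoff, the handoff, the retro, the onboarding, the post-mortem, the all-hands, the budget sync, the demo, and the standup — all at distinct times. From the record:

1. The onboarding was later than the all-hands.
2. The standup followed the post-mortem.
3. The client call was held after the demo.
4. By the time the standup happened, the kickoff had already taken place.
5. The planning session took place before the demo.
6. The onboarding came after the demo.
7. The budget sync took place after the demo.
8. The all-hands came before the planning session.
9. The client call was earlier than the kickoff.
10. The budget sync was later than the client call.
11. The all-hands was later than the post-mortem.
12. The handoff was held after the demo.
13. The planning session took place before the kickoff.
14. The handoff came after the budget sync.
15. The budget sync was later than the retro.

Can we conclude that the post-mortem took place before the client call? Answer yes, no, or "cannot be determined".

Chain the constraints: the post-mortem → the all-hands → the planning session → the demo → the client call. Each link is directly stated, so the post-mortem comes before the client call.

yes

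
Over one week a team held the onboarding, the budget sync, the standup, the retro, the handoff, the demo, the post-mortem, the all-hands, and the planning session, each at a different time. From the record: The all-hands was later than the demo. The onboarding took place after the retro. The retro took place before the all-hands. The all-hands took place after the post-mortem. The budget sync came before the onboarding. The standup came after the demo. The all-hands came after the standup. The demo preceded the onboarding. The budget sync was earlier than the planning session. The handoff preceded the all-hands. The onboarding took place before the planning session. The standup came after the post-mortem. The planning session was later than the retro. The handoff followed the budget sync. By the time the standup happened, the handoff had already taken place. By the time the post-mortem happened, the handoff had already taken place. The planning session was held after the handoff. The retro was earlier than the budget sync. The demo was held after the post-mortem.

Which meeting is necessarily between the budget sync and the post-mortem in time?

Tracing the constraints gives the budget sync → the handoff → the post-mortem, so the handoff sits after the budget sync and before the post-mortem.
No other meeting is forced both after the budget sync and before the post-mortem.

the handoff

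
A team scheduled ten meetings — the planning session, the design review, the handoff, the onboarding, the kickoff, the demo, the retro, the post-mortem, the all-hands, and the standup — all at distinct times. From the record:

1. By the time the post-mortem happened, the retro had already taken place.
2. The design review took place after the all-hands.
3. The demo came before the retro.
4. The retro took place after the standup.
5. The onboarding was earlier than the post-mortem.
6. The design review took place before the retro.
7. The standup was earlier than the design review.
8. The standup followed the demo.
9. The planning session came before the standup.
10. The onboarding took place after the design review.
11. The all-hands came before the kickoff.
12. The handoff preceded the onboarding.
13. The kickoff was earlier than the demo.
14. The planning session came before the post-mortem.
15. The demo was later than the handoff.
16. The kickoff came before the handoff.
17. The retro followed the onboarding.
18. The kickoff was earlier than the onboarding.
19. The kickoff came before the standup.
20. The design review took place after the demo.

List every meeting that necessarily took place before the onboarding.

the all-hands, the demo, the design review, the handoff, the kickoff, the planning session, the standup

Directly stated before the onboarding: the design review, the handoff, and the kickoff.
The all-hands reaches the onboarding via the all-hands → the design review → the onboarding.
The demo reaches the onboarding via the demo → the design review → the onboarding.
The planning session reaches the onboarding via the planning session → the standup → the design review → the onboarding.
Likewise the standup reaches the onboarding by chaining the stated constraints.
No chain forces the post-mortem (or any of the others) ahead of the onboarding.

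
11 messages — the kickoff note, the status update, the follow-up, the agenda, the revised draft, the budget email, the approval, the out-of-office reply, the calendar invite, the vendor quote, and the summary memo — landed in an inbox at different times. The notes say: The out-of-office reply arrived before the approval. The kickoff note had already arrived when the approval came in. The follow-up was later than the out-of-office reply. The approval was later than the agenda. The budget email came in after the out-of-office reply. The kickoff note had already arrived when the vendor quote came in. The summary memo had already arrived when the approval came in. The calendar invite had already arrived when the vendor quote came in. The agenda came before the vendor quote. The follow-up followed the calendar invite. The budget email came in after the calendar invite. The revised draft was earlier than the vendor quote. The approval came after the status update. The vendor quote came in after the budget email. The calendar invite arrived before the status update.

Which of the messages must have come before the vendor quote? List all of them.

the agenda, the budget email, the calendar invite, the kickoff note, the out-of-office reply, the revised draft

Directly stated before the vendor quote: the agenda, the budget email, the calendar invite, the kickoff note, and the revised draft.
The out-of-office reply reaches the vendor quote via the out-of-office reply → the budget email → the vendor quote.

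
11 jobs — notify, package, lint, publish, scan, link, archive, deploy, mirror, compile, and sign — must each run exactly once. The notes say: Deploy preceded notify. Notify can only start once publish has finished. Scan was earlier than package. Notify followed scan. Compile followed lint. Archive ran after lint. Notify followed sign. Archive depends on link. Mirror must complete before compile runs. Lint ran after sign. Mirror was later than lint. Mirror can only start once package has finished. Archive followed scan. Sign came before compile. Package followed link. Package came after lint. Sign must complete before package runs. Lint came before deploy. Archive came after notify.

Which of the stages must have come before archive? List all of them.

deploy, link, lint, notify, publish, scan, sign

Directly stated before archive: link, lint, notify, and scan.
Deploy reaches archive via deploy → notify → archive.
Publish reaches archive via publish → notify → archive.
Sign reaches archive via sign → notify → archive.
No chain forces package (or any of the others) ahead of archive.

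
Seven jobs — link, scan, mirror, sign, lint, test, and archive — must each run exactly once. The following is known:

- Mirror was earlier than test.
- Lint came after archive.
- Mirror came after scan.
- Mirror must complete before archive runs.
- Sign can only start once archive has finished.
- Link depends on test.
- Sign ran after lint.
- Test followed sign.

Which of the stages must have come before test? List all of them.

archive, lint, mirror, scan, sign

Directly stated before test: mirror and sign.
Archive reaches test via archive → sign → test.
Lint reaches test via lint → sign → test.
Scan reaches test via scan → mirror → test.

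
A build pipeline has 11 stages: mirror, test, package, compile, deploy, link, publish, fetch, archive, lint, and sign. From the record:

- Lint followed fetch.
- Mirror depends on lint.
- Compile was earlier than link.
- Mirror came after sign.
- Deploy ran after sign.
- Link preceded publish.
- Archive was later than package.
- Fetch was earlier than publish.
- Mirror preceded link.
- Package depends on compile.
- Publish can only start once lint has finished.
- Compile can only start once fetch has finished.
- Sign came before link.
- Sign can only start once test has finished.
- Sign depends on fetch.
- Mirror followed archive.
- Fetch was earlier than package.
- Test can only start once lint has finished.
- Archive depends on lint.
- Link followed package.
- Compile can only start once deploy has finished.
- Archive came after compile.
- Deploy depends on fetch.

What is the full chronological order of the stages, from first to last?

fetch, lint, test, sign, deploy, compile, package, archive, mirror, link, publish

The constraints fix every adjacent pair, so only one ordering works:
fetch → lint → test → sign → deploy → compile → package → archive → mirror → link → publish.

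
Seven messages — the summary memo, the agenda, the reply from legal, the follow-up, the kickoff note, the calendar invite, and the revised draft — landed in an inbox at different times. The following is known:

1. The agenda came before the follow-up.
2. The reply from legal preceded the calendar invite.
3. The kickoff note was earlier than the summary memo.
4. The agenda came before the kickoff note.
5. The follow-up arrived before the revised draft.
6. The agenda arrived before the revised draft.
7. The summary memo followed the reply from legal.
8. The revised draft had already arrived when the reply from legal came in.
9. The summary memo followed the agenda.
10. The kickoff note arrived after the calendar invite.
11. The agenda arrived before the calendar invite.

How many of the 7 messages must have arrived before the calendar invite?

4

Directly stated before the calendar invite: the agenda and the reply from legal.
The follow-up reaches the calendar invite via the follow-up → the revised draft → the reply from legal → the calendar invite.
The revised draft reaches the calendar invite via the revised draft → the reply from legal → the calendar invite.
No chain forces the summary memo (or any of the others) ahead of the calendar invite.
That's the agenda, the follow-up, the reply from legal, and the revised draft — 4 in all.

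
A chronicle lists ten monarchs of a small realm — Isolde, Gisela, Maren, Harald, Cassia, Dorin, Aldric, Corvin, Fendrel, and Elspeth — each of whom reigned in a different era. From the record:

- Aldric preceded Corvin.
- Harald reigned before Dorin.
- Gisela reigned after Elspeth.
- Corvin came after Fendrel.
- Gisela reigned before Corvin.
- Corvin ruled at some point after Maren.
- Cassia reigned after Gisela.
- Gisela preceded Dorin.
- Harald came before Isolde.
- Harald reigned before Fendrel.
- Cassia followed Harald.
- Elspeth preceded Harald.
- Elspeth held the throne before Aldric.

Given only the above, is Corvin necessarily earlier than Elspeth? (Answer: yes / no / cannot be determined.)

Tracing the constraints gives Elspeth → Aldric → Corvin, so Elspeth must come before Corvin.
That means Corvin cannot be before Elspeth.

no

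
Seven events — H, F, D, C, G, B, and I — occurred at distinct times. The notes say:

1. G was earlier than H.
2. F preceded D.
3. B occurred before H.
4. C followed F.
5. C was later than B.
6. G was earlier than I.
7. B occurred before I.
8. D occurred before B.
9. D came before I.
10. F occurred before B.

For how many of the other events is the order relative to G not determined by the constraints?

Forced after G: H and I.
That leaves B, C, D, and F with no forced order relative to G — 4.

4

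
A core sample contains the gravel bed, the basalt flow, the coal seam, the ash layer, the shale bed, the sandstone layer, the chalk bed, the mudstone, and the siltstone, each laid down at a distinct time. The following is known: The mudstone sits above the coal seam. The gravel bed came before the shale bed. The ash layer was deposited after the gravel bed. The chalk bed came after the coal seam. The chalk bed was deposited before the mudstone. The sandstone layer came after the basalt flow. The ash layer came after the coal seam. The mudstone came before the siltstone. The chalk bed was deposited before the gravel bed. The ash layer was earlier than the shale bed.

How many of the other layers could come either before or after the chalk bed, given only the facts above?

Forced before the chalk bed: the coal seam; forced after the chalk bed: the ash layer, the gravel bed, the mudstone, the shale bed, and the siltstone.
That leaves the basalt flow and the sandstone layer with no forced order relative to the chalk bed — 2.

2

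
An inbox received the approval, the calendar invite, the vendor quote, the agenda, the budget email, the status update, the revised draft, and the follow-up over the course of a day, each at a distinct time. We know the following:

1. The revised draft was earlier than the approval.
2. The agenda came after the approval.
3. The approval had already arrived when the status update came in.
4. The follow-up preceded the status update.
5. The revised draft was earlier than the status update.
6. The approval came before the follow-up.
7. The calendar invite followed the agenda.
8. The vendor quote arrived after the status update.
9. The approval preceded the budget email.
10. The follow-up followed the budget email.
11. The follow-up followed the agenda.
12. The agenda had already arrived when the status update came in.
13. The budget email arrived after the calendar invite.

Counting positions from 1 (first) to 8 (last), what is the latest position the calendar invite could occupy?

The calendar invite must come before the budget email, the follow-up, the status update, and the vendor quote — 4 messages forced after it.
Everything else can be placed before the calendar invite in some valid order, so the calendar invite can sit as late as position 8 − 4 = 4.

4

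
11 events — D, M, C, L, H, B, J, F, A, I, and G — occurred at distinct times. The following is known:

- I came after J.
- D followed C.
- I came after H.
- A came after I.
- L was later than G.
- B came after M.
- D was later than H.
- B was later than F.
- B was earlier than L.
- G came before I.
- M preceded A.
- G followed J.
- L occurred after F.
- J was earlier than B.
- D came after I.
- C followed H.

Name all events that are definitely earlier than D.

C, G, H, I, J

Directly stated before D: C, H, and I.
G reaches D via G → I → D.
J reaches D via J → I → D.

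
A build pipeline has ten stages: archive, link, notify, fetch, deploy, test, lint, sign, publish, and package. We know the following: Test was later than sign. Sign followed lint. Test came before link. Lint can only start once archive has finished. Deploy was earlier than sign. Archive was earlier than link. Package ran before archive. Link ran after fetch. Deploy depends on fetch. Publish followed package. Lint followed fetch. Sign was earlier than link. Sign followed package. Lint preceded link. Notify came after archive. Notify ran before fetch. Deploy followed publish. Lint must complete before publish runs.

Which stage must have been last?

link

Every other stage has a chain of constraints placing it before link, so link is last.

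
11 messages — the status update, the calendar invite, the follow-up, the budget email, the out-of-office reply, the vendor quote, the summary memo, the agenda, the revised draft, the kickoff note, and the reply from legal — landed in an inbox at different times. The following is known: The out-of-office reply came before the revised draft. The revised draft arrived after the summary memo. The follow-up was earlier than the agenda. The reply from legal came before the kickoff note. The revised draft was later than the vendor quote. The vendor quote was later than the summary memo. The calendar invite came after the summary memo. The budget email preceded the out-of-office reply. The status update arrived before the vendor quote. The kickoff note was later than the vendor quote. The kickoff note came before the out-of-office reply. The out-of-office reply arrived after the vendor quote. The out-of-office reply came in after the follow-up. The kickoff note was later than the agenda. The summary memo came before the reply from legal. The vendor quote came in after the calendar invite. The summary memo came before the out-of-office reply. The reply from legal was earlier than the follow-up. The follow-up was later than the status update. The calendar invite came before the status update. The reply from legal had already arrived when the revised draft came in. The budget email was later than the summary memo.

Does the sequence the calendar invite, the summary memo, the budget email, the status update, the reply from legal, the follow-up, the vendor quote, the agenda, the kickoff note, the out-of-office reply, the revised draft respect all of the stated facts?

no

The constraints require the summary memo before the calendar invite, but in the proposed sequence the calendar invite appears ahead of the summary memo. That one violation is enough.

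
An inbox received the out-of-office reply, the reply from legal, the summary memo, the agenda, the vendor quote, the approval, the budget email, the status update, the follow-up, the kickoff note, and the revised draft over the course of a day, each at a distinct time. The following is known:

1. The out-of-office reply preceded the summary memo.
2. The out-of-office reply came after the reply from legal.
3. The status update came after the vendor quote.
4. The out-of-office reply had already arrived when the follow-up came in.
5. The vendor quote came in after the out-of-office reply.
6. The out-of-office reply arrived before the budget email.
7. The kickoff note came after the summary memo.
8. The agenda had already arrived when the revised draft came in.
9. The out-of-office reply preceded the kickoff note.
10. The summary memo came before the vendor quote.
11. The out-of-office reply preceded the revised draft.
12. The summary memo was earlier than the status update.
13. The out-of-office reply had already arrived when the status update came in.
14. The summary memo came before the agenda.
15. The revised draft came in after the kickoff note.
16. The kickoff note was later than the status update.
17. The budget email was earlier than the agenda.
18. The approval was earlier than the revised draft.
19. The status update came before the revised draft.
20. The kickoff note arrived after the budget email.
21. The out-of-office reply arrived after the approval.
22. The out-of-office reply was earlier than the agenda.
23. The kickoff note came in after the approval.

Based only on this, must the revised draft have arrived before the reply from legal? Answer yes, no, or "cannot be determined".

Tracing the constraints gives the reply from legal → the out-of-office reply → the revised draft, so the reply from legal must come before the revised draft.
That means the revised draft cannot be before the reply from legal.

no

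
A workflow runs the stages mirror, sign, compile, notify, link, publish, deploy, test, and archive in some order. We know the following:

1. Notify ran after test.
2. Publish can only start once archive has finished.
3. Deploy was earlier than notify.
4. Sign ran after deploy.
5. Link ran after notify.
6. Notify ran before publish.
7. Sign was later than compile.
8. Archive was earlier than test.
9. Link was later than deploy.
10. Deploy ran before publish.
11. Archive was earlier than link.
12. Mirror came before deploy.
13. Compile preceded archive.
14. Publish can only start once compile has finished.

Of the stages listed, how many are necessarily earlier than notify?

Directly stated before notify: deploy and test.
Archive reaches notify via archive → test → notify.
Compile reaches notify via compile → archive → test → notify.
Mirror reaches notify via mirror → deploy → notify.
No chain forces publish (or any of the others) ahead of notify.
That's archive, compile, deploy, mirror, and test — 5 in all.

5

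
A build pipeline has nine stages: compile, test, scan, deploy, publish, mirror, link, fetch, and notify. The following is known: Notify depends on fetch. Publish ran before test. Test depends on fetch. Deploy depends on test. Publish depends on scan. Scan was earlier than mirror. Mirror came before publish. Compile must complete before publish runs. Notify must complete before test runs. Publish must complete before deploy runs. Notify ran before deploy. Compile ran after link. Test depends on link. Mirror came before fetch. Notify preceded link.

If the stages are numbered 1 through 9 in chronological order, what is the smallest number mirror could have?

Scan must come before mirror — 1 forced predecessor.
Nothing else is forced ahead of mirror, so its earliest slot is position 1 + 1 = 2.

2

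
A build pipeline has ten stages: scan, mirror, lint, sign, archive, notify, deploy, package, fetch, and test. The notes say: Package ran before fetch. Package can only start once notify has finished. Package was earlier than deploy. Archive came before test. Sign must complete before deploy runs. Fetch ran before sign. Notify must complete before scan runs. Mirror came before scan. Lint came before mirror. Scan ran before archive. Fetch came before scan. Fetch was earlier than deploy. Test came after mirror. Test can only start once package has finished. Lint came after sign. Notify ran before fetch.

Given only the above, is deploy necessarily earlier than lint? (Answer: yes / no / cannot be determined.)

cannot be determined

No chain of stated constraints runs from deploy to lint, and none runs from lint to deploy either.
So the relative order of deploy and lint is not fixed by the given facts.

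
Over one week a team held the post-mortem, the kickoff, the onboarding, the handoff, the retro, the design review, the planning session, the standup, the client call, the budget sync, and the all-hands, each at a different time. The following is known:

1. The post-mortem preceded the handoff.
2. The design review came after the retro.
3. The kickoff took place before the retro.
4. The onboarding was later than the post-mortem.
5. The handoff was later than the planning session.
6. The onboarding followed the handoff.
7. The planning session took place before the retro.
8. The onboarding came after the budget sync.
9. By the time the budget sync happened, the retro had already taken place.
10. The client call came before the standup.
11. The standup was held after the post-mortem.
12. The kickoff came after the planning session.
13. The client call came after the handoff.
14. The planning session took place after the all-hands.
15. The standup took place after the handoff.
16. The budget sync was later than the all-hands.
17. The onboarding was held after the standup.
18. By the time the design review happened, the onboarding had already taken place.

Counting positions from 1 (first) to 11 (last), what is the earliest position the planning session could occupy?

The all-hands must come before the planning session — 1 forced predecessor.
Nothing else is forced ahead of the planning session, so its earliest slot is position 1 + 1 = 2.

2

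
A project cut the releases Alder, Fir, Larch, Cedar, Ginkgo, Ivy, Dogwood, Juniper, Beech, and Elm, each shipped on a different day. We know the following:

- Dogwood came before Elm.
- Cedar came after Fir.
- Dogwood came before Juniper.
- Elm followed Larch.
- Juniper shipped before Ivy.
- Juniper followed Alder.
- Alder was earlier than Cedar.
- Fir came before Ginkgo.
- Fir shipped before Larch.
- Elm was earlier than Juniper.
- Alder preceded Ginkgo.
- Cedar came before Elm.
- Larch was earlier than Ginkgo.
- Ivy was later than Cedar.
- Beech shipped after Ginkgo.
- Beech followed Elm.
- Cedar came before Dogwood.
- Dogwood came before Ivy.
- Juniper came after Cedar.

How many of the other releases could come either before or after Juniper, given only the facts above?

Forced before Juniper: Alder, Cedar, Dogwood, Elm, Fir, and Larch; forced after Juniper: Ivy.
That leaves Beech and Ginkgo with no forced order relative to Juniper — 2.

2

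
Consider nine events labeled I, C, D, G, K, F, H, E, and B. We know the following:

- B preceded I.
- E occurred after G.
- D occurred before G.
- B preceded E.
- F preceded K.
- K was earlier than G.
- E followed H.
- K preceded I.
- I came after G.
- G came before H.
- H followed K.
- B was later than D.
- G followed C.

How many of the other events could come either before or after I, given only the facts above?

2

Forced before I: B, C, D, F, G, and K.
That leaves E and H with no forced order relative to I — 2.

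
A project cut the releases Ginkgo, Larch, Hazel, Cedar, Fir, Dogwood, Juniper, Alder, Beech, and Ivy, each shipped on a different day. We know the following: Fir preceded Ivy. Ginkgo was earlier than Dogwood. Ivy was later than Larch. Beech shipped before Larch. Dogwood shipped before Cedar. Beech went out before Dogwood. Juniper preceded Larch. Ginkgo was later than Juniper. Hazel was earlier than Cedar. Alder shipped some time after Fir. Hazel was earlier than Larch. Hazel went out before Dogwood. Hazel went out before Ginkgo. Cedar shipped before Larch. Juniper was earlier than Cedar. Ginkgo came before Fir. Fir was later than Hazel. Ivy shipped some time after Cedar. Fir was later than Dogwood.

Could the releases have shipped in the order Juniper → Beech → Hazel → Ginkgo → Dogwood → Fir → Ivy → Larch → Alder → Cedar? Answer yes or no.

no

The constraints require Cedar before Larch, but in the proposed sequence Larch appears ahead of Cedar. That one violation is enough.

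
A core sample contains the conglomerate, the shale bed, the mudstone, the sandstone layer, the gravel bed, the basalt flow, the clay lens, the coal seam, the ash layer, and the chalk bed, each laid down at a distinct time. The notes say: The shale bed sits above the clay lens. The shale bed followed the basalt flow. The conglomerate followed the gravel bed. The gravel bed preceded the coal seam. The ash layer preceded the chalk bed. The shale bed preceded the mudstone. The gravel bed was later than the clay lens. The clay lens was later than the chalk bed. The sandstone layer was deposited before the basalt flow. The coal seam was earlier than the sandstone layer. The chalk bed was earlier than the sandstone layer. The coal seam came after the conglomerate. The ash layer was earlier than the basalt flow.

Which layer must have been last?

Every other layer has a chain of constraints placing it before the mudstone, so the mudstone is last.

the mudstone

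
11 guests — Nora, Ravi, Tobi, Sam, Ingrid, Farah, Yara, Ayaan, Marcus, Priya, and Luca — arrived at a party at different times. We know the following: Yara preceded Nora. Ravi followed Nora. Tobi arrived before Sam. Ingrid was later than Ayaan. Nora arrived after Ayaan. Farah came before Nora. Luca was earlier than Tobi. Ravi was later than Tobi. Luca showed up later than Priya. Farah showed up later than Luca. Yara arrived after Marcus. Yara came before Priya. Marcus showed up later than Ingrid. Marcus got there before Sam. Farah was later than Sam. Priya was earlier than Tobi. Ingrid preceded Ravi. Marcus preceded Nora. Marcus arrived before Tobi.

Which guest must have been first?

Ayaan

Ayaan has a chain of constraints placing them before every other guest, so Ayaan must be first.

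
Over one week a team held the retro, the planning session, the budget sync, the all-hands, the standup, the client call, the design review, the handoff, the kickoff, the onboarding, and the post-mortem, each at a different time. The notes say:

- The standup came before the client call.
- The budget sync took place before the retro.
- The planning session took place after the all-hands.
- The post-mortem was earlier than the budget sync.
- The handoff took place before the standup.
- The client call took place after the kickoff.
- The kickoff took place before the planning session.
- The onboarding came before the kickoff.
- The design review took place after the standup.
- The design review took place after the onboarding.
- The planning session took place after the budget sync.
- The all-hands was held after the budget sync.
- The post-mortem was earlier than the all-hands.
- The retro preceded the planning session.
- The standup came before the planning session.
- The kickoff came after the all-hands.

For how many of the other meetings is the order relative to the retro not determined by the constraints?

Forced before the retro: the budget sync and the post-mortem; forced after the retro: the planning session.
That leaves the all-hands, the client call, the design review, the handoff, the kickoff, the onboarding, and the standup with no forced order relative to the retro — 7.

7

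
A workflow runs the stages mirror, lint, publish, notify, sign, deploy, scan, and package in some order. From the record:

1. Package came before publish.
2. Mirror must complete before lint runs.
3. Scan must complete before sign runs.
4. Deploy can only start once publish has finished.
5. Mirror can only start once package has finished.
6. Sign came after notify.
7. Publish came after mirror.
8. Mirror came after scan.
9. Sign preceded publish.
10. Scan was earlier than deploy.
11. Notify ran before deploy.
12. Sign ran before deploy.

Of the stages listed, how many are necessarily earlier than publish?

5

Directly stated before publish: mirror, package, and sign.
Notify reaches publish via notify → sign → publish.
Scan reaches publish via scan → sign → publish.
That's mirror, notify, package, scan, and sign — 5 in all.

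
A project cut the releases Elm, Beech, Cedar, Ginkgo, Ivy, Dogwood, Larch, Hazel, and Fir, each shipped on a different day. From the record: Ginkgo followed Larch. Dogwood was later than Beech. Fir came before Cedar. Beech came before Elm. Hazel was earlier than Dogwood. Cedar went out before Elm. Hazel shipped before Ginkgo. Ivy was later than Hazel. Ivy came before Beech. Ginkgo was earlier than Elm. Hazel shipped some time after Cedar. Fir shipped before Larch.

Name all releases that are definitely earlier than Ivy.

Directly stated before Ivy: Hazel.
Cedar reaches Ivy via Cedar → Hazel → Ivy.
Fir reaches Ivy via Fir → Cedar → Hazel → Ivy.
No chain forces Elm (or any of the others) ahead of Ivy.

Cedar, Fir, Hazel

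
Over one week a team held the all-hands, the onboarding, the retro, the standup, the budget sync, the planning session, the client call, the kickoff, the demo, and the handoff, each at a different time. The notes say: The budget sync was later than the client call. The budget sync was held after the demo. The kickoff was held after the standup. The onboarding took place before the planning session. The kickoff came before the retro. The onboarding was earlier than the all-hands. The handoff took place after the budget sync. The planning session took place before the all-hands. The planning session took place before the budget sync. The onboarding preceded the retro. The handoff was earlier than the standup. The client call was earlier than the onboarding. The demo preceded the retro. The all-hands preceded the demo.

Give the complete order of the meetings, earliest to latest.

the client call, the onboarding, the planning session, the all-hands, the demo, the budget sync, the handoff, the standup, the kickoff, the retro

The constraints fix every adjacent pair, so only one ordering works:
the client call → the onboarding → the planning session → the all-hands → the demo → the budget sync → the handoff → the standup → the kickoff → the retro.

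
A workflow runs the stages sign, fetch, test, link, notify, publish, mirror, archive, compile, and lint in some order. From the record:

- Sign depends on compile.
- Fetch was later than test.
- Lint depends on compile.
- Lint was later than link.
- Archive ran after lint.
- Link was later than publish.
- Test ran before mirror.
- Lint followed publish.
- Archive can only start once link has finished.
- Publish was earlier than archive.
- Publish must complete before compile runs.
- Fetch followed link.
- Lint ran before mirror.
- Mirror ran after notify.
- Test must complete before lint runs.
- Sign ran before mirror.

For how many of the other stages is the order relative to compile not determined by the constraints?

Forced before compile: publish; forced after compile: archive, lint, mirror, and sign.
That leaves fetch, link, notify, and test with no forced order relative to compile — 4.

4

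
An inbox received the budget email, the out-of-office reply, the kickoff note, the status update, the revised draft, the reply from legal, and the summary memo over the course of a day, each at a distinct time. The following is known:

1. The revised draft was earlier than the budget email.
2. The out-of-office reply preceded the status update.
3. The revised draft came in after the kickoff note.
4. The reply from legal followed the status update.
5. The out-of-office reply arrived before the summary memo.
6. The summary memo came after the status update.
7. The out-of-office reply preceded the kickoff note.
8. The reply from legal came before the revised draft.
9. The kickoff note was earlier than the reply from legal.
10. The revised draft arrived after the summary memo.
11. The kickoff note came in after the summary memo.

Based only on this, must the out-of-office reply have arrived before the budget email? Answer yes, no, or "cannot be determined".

yes

Chain the constraints: the out-of-office reply → the summary memo → the revised draft → the budget email. Each link is directly stated, so the out-of-office reply comes before the budget email.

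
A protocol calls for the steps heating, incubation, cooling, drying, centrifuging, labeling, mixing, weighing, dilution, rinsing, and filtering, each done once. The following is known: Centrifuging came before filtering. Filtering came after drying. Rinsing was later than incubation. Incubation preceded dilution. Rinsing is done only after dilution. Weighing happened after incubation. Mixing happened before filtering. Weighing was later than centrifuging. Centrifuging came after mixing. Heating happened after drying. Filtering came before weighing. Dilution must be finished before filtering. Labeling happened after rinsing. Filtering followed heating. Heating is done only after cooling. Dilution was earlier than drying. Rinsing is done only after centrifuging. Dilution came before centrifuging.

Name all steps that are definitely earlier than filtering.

centrifuging, cooling, dilution, drying, heating, incubation, mixing

Directly stated before filtering: centrifuging, dilution, drying, heating, and mixing.
Cooling reaches filtering via cooling → heating → filtering.
Incubation reaches filtering via incubation → dilution → filtering.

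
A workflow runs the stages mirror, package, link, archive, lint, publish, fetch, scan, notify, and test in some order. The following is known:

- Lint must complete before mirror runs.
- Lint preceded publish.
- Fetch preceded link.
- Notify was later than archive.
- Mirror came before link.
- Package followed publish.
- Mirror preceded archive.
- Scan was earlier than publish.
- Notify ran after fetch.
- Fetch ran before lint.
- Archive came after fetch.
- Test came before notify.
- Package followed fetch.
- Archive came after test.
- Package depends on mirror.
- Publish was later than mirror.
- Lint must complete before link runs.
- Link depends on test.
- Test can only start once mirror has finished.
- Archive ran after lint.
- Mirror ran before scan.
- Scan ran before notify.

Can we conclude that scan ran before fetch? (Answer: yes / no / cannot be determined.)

Tracing the constraints gives fetch → lint → mirror → scan, so fetch must come before scan.
That means scan cannot be before fetch.

no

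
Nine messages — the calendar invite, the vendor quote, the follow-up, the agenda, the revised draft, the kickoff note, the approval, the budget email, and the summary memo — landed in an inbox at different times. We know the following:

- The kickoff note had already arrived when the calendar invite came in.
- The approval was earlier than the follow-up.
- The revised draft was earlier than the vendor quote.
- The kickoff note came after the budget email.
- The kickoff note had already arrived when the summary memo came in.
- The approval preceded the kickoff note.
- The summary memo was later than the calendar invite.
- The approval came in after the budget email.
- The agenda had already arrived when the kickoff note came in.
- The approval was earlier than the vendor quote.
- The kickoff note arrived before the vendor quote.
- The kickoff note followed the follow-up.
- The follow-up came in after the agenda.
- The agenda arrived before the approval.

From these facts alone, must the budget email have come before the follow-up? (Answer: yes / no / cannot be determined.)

Chain the constraints: the budget email → the approval → the follow-up. Each link is directly stated, so the budget email comes before the follow-up.

yes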